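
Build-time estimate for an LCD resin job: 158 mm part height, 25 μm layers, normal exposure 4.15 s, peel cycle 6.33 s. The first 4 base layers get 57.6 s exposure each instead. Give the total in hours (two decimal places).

Layers = ⌈158/0.025⌉ = 6320.
Burn-in layers: 4 × (57.6 + 6.33) → 255.72 s.
Regular layers = 6316 × (4.15 + 6.33), so 66191.68 s.
Sum: 255.72 + 66191.68 = 66447.4 s → 18.46 hours.

18.46 hours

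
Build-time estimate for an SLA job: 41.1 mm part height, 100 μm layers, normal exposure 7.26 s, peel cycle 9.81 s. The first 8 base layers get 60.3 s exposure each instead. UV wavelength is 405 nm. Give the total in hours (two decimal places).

Layers = ⌈41.1/0.1⌉ = 411.
Burn-in layers = 8 × (60.3 + 9.81) = 560.88 s.
Normal layers = 403 × (7.26 + 9.81), so 6879.21 s.
Total = 560.88 + 6879.21 = 7440.09 s = 2.07 hours.

2.07 hours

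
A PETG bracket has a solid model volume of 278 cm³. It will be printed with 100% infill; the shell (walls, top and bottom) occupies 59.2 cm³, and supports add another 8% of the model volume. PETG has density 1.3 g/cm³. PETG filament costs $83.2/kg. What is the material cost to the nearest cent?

$32.47

Volume inside the shell = 278 − 59.2 = 218.8 cm³.
Infill volume: 1.00 × 218.8 → 218.8 cm³.
Support = 0.08 × 278, so 22.24 cm³.
Total printed volume = 59.2 + 218.8 + 22.24 = 300.24 cm³.
Mass = 300.24 × 1.3, so 390.312 g.
At $83.2/kg: 390.312/1000 × 83.2 = $32.47.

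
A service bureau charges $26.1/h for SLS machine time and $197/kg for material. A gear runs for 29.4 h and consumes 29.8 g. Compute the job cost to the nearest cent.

$773.21

Machine-time cost = 26.1 × 29.4 = $767.34.
Material charge = 197 × 29.8/1000, so $5.8706.
Total = 767.34 + 5.8706 = 773.2106 ≈ $773.21.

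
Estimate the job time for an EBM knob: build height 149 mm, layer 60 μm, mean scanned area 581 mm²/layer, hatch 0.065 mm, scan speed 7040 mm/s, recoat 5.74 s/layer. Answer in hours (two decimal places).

4.84 hours

Layer count = ceil(149 / 0.06) = 2484.
Per-layer scan distance = 581 / 0.065 = 8938.5 mm.
Per-layer scan time: 8938.5 / 7040 → 1.2697 s.
Layer cycle = 1.2697 + 5.74, so 7.0097 s.
Total: 2484 × 7.0097 s = 17412.0948 s → 4.84 hours.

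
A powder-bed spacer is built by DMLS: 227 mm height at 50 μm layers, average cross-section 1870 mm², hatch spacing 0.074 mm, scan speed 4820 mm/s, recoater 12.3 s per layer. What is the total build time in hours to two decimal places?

22.12 hours

Layers = ⌈227/0.05⌉ = 4540.
Per-layer scan distance = 1870 / 0.074 = 25270.3 mm.
Per-layer scan time = 25270.3 / 4820 = 5.2428 s.
Time per layer = 5.2428 + 12.3, so 17.5428 s.
Build time = 4540 × 17.5428 = 79644.312 s = 22.12 hours.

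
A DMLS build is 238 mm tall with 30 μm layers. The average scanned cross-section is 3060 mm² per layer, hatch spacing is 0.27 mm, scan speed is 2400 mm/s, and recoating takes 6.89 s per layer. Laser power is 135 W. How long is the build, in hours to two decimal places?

Layers = ⌈238/0.03⌉ = 7934.
Scan path per layer = 3060 / 0.27, so 11333.3 mm.
Laser time per layer: 11333.3 / 2400 → 4.7222 s.
Per-layer time = 4.7222 + 6.89, so 11.6122 s.
7934 layers × 11.6122 s/layer = 92131.1948 s, i.e. 25.59 hours.

25.59 hours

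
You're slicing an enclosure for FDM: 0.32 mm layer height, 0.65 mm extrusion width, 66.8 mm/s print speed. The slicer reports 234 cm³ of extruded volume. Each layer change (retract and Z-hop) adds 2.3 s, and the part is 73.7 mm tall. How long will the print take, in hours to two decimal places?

4.83 hours

Bead cross-section = 0.32 × 0.65 = 0.208 mm².
Toolpath length = 234 cm³ / 0.208 mm² = 234000 / 0.208 = 1125000 mm.
Extrusion time = 1125000 / 66.8 = 16841.3 s.
Number of layers: 73.7 / 0.32 → 231 (rounded up).
Non-print overhead: 231 × 2.3 → 531.3 s.
Total = 16841.3 + 531.3 = 17372.6 s = 4.83 hours.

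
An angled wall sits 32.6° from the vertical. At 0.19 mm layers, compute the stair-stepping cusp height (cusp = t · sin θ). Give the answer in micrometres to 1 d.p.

Cusp = layer height × sin(32.6°) = 0.19 × 0.5388 = 0.102372 mm = 102.4 μm.

102.4 μm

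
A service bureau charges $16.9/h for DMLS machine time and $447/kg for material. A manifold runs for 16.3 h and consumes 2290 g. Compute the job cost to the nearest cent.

Machine cost = 16.9 × 16.3, so $275.47.
Feedstock cost: 447 × 2290/1000 → $1023.63.
Total = 275.47 + 1023.63 = $1299.10.

$1299.10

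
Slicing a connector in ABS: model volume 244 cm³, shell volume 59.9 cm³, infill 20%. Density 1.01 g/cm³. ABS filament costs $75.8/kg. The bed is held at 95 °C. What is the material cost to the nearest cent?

$7.40

Interior volume: 244 − 59.9 → 184.1 cm³.
Infill volume = 0.20 × 184.1, so 36.82 cm³.
Total printed volume = 59.9 + 36.82 = 96.72 cm³.
Mass = 96.72 × 1.01 = 97.6872 g.
Cost = 97.6872 g / 1000 × $75.8/kg = $7.40.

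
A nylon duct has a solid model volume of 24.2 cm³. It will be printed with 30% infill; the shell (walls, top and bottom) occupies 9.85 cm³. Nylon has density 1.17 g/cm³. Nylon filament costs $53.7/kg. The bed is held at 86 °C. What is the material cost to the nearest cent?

Interior volume = 24.2 − 9.85 = 14.35 cm³.
Infill deposited = 0.30 × 14.35 = 4.305 cm³.
Deposited volume = 9.85 + 4.305, so 14.155 cm³.
Mass: 14.155 × 1.17 → 16.56135 g.
At $53.7/kg: 16.56135/1000 × 53.7 = $0.89.

$0.89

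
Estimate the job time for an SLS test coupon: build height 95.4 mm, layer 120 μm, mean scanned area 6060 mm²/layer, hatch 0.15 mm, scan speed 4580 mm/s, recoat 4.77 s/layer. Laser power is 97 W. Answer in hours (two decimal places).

Layer count = ceil(95.4 / 0.12) = 795.
Scan path per layer = 6060 / 0.15, so 40400 mm.
Laser time per layer = 40400 / 4580, so 8.821 s.
Time per layer = 8.821 + 4.77 = 13.591 s.
Total: 795 × 13.591 s = 10804.845 s → 3.00 hours.

3.00 hours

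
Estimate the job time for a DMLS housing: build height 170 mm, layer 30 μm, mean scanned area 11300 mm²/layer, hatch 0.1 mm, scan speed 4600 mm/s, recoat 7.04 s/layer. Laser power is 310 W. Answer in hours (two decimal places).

49.75 hours

Number of layers: 170 / 0.03 → 5667 (rounded up).
Per-layer scan distance: 11300 / 0.1 → 113000 mm.
Scan time per layer = 113000 / 4600 = 24.5652 s.
Time per layer = 24.5652 + 7.04 = 31.6052 s.
Total: 5667 × 31.6052 s = 179106.6684 s → 49.75 hours.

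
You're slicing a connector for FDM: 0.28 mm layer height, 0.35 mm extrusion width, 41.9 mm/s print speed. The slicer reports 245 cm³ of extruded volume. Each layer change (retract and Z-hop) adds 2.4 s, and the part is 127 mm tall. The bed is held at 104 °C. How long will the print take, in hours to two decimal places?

Bead cross-section = 0.28 × 0.35 = 0.098 mm².
Toolpath length = 245 cm³ / 0.098 mm² = 245000 / 0.098 = 2500000 mm.
Print-move time = 2500000 / 41.9, so 59665.9 s.
Layer count = ceil(127 / 0.28) = 454.
Layer-change overhead = 454 × 2.4 = 1089.6 s.
Total = 59665.9 + 1089.6 = 60755.5 s = 16.88 hours.

16.88 hours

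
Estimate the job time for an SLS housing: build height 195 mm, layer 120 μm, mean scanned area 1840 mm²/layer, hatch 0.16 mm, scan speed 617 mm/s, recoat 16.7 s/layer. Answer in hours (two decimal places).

15.95 hours

Number of layers: 195 / 0.12 → 1625 (rounded up).
Scan path per layer = 1840 / 0.16 = 11500 mm.
Laser time per layer: 11500 / 617 → 18.6386 s.
Time per layer = 18.6386 + 16.7 = 35.3386 s.
1625 layers × 35.3386 s/layer = 57425.225 s, i.e. 15.95 hours.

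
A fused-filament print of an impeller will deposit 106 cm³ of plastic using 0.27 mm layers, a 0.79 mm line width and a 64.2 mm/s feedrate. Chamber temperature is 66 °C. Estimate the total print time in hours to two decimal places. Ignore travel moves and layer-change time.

2.15 hours

Bead cross-section = 0.27 × 0.79, so 0.2133 mm².
Total extruded path = 106000/0.2133 = 496952.6 mm.
Time extruding = 496952.6 / 64.2 = 7740.7 s.
7740.7 s = 2.15 hours.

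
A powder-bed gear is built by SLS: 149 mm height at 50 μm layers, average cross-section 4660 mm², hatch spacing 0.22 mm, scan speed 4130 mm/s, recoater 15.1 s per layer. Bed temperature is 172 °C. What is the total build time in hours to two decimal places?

16.74 hours

Number of layers: 149 / 0.05 → 2980 (rounded up).
Hatch length per layer: 4660 / 0.22 → 21181.8 mm.
Laser time per layer = 21181.8 / 4130, so 5.1288 s.
Per-layer time: 5.1288 + 15.1 → 20.2288 s.
2980 layers × 20.2288 s/layer = 60281.824 s, i.e. 16.74 hours.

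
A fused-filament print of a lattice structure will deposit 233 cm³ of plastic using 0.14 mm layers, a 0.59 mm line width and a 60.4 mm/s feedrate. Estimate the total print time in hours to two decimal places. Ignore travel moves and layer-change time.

Line area: 0.14 × 0.59 → 0.0826 mm².
Path length: 233000 mm³ / 0.0826 mm² → 2820823.2 mm.
Extrusion time: 2820823.2 / 60.4 → 46702.4 s.
In the requested units: 46702.4 s = 12.97 hours.

12.97 hours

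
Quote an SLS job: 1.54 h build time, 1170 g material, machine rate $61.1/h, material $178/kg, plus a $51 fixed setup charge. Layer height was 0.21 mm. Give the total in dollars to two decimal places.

$353.35

Machine cost: 61.1 × 1.54 → $94.094.
Feedstock cost = 178 × 1170/1000 = $208.26.
Adding setup: 94.094 + 208.26 + 51 → 353.354 ≈ $353.35.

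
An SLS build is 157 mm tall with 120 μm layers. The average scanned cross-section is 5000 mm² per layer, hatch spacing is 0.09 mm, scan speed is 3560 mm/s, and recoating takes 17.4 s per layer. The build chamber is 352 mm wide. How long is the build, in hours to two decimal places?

12.00 hours

Layer count = ceil(157 / 0.12) = 1309.
Hatch length per layer = 5000 / 0.09 = 55555.6 mm.
Laser time per layer = 55555.6 / 3560, so 15.6055 s.
Time per layer = 15.6055 + 17.4, so 33.0055 s.
1309 layers × 33.0055 s/layer = 43204.1995 s, i.e. 12.00 hours.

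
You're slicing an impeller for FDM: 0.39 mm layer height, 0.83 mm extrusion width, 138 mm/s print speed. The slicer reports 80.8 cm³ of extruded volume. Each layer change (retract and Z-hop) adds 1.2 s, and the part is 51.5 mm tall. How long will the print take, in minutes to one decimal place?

32.8 minutes

Extrusion cross-section = 0.39 × 0.83 = 0.3237 mm².
Toolpath length = 80.8 cm³ / 0.3237 mm² = 80800 / 0.3237 = 249613.8 mm.
Time extruding = 249613.8 / 138 = 1808.8 s.
Number of layers: 51.5 / 0.39 → 133 (rounded up).
Z-hop total: 133 × 1.2 → 159.6 s.
Altogether 1808.8 + 159.6 = 1968.4 s, i.e. 32.8 minutes.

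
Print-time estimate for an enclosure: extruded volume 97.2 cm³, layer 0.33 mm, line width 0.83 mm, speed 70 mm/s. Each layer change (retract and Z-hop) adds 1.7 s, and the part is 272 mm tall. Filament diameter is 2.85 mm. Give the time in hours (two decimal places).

Extrusion cross-section: 0.33 × 0.83 → 0.2739 mm².
Total extruded path = 97200/0.2739 = 354874 mm.
Extrusion time: 354874 / 70 → 5069.6 s.
Number of layers: 272 / 0.33 → 825 (rounded up).
Non-print overhead = 825 × 1.7, so 1402.5 s.
Total = 5069.6 + 1402.5 = 6472.1 s = 1.80 hours.

1.80 hours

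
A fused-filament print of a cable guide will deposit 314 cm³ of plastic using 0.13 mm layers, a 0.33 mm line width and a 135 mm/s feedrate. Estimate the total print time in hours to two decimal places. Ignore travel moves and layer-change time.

15.06 hours

Bead cross-section: 0.13 × 0.33 → 0.0429 mm².
Path length: 314000 mm³ / 0.0429 mm² → 7319347.3 mm.
Print-move time: 7319347.3 / 135 → 54217.4 s.
That's 54217.4 s → 15.06 hours.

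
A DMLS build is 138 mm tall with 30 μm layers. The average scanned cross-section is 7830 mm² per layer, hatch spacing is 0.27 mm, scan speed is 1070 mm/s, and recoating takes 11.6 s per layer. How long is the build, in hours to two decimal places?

Layer count = ceil(138 / 0.03) = 4600.
Per-layer scan distance = 7830 / 0.27 = 29000 mm.
Per-layer scan time = 29000 / 1070, so 27.1028 s.
Time per layer = 27.1028 + 11.6 = 38.7028 s.
4600 layers × 38.7028 s/layer = 178032.88 s, i.e. 49.45 hours.

49.45 hours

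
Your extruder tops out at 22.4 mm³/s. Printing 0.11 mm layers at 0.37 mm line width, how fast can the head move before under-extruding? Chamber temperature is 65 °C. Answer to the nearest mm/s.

Extrusion cross-section = 0.11 × 0.37, so 0.0407 mm².
v_max = Q/A = 22.4/0.0407 = 550.37 mm/s → 550 mm/s.

550 mm/s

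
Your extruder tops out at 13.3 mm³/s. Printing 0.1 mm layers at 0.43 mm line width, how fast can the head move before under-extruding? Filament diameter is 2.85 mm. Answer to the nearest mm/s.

309 mm/s

A: 0.1 × 0.43 → 0.043 mm².
Max speed = 13.3 / 0.043 = 309.30 ≈ 309 mm/s.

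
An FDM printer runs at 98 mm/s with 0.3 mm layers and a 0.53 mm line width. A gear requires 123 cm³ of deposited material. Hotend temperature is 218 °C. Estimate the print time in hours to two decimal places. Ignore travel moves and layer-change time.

Line area: 0.3 × 0.53 → 0.159 mm².
Total extruded path = 123000/0.159 = 773584.9 mm.
Extrusion time = 773584.9 / 98 = 7893.7 s.
7893.7 s = 2.19 hours.

2.19 hours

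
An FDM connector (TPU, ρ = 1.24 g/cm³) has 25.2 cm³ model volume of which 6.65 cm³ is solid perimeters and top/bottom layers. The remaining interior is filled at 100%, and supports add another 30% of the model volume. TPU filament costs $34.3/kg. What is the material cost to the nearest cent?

Volume inside the shell = 25.2 − 6.65, so 18.55 cm³.
Deposited infill = 1.00 × 18.55 = 18.55 cm³.
Support = 0.30 × 25.2 = 7.56 cm³.
Total extruded = 6.65 + 18.55 + 7.56 = 32.76 cm³.
Mass = 32.76 × 1.24 = 40.6224 g.
At $34.3/kg: 40.6224/1000 × 34.3 = $1.39.

$1.39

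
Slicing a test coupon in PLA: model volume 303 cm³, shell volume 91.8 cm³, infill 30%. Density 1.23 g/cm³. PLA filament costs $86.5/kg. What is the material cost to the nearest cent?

$16.51

Interior volume: 303 − 91.8 → 211.2 cm³.
Infill volume = 0.30 × 211.2, so 63.36 cm³.
Total extruded = 91.8 + 63.36, so 155.16 cm³.
Mass: 155.16 × 1.23 → 190.8468 g.
At $86.5/kg: 190.8468/1000 × 86.5 = $16.51.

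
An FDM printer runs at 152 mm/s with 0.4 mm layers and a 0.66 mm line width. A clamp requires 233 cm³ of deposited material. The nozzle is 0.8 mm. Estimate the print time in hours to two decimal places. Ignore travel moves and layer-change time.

Bead cross-section = 0.4 × 0.66, so 0.264 mm².
Toolpath length = 233 cm³ / 0.264 mm² = 233000 / 0.264 = 882575.8 mm.
Print-move time = 882575.8 / 152, so 5806.4 s.
That's 5806.4 s → 1.61 hours.

1.61 hours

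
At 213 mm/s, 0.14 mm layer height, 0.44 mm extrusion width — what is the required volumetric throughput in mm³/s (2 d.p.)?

13.12

Extrusion cross-section: 0.14 × 0.44 → 0.0616 mm².
Volumetric flow = 213 × 0.0616 = 13.12 mm³/s.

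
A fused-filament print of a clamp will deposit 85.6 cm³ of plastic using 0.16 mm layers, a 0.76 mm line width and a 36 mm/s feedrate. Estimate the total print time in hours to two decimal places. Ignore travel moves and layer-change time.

Extrusion cross-section = 0.16 × 0.76, so 0.1216 mm².
Path length: 85600 mm³ / 0.1216 mm² → 703947.4 mm.
Extrusion time: 703947.4 / 36 → 19554.1 s.
That's 19554.1 s → 5.43 hours.

5.43 hours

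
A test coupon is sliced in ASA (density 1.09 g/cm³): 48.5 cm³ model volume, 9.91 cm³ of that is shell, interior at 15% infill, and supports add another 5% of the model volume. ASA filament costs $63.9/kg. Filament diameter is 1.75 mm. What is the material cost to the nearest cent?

Infill region: 48.5 − 9.91 → 38.59 cm³.
Deposited infill: 0.15 × 38.59 → 5.7885 cm³.
Support: 0.05 × 48.5 → 2.425 cm³.
Total extruded = 9.91 + 5.7885 + 2.425 = 18.1235 cm³.
Mass = 18.1235 × 1.09 = 19.754615 g.
At $63.9/kg: 19.754615/1000 × 63.9 = $1.26.

$1.26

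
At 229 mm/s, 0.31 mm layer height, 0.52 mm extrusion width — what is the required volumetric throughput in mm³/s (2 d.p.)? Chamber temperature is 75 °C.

36.91

A = 0.31 × 0.52 = 0.1612 mm².
Q = v·A = 229 × 0.1612 = 36.91 mm³/s.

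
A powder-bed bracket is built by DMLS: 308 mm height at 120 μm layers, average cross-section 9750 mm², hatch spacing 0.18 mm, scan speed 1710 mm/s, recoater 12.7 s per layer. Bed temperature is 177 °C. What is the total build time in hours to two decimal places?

31.64 hours

Layer count = ceil(308 / 0.12) = 2567.
Scan path per layer: 9750 / 0.18 → 54166.7 mm.
Laser time per layer = 54166.7 / 1710 = 31.6764 s.
Layer cycle: 31.6764 + 12.7 → 44.3764 s.
2567 layers × 44.3764 s/layer = 113914.2188 s, i.e. 31.64 hours.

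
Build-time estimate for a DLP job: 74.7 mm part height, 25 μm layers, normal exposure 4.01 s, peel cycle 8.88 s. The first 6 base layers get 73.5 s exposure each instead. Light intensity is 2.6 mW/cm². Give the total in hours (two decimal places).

10.81 hours

Layers = ⌈74.7/0.025⌉ = 2988.
Burn-in layers = 6 × (73.5 + 8.88), so 494.28 s.
Remaining layers: 2982 × (4.01 + 8.88) → 38437.98 s.
Sum: 494.28 + 38437.98 = 38932.26 s → 10.81 hours.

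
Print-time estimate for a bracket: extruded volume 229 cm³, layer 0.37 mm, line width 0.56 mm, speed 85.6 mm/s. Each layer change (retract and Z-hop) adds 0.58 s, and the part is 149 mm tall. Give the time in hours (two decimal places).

Extrusion cross-section: 0.37 × 0.56 → 0.2072 mm².
Toolpath length = 229 cm³ / 0.2072 mm² = 229000 / 0.2072 = 1105212.4 mm.
Print-move time = 1105212.4 / 85.6, so 12911.4 s.
Number of layers: 149 / 0.37 → 403 (rounded up).
Non-print overhead = 403 × 0.58 = 233.74 s.
Altogether 12911.4 + 233.74 = 13145.14 s, i.e. 3.65 hours.

3.65 hours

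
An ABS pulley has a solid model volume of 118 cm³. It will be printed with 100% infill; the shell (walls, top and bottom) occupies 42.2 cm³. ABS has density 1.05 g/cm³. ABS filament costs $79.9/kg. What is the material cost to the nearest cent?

Infill region = 118 − 42.2 = 75.8 cm³.
Infill deposited = 1.00 × 75.8, so 75.8 cm³.
Deposited volume = 42.2 + 75.8, so 118 cm³.
Mass: 118 × 1.05 → 123.9 g.
Cost = 123.9 g / 1000 × $79.9/kg = $9.90.

$9.90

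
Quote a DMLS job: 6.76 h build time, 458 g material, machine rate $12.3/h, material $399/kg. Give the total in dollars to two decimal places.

$265.89

Machine-time cost = 12.3 × 6.76 = $83.148.
Material cost: 399 × 458/1000 → $182.742.
Total = 83.148 + 182.742 = $265.89.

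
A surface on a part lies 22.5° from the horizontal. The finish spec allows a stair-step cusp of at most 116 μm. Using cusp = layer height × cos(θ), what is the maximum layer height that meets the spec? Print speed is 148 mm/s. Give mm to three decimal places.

cos(22.5°) = 0.9239; t_max = 0.116/0.9239 = 0.126 mm.

0.126 mm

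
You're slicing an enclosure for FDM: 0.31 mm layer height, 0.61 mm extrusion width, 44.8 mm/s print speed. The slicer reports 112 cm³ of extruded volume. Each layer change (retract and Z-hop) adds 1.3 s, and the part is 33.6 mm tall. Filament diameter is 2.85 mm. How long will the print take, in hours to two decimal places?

Extrusion cross-section = 0.31 × 0.61, so 0.1891 mm².
Toolpath length = 112 cm³ / 0.1891 mm² = 112000 / 0.1891 = 592279.2 mm.
Time extruding: 592279.2 / 44.8 → 13220.5 s.
Layers = ⌈33.6/0.31⌉ = 109.
Layer-change overhead: 109 × 1.3 → 141.7 s.
Total = 13220.5 + 141.7 = 13362.2 s = 3.71 hours.

3.71 hours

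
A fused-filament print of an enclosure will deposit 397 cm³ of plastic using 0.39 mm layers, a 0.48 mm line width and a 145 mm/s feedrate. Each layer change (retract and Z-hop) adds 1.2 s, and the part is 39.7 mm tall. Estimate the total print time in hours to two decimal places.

4.10 hours

Bead cross-section: 0.39 × 0.48 → 0.1872 mm².
Total extruded path = 397000/0.1872 = 2120726.5 mm.
Print-move time: 2120726.5 / 145 → 14625.7 s.
Layers = ⌈39.7/0.39⌉ = 102.
Non-print overhead = 102 × 1.2, so 122.4 s.
Total = 14625.7 + 122.4 = 14748.1 s = 4.10 hours.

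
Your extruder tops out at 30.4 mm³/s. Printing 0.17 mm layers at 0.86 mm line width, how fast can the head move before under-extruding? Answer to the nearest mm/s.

208 mm/s

Bead cross-section = 0.17 × 0.86 = 0.1462 mm².
Max speed = 30.4 / 0.1462 = 207.93 ≈ 208 mm/s.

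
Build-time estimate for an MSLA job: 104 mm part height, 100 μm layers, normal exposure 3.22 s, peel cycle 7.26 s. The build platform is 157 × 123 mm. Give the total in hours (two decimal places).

3.03 hours

Layers = ⌈104/0.1⌉ = 1040.
Each layer takes = 3.22 + 7.26 = 10.48 s.
Total = 1040 × 10.48 = 10899.2 s = 3.03 hours.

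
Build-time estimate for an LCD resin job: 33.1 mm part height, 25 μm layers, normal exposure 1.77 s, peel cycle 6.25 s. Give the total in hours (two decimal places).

Layers = ⌈33.1/0.025⌉ = 1324.
Per-layer time: 1.77 + 6.25 → 8.02 s.
Build time: 1324 × 8.02 s = 10618.48 s, i.e. 2.95 hours.

2.95 hours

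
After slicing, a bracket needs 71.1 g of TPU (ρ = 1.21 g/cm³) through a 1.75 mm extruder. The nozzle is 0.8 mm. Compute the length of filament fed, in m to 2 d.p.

24.43 m

Extruded volume: 71.1/1.21 = 58.7603 cm³ (58760.3 mm³).
A = π r² = π × 0.875² = 2.4053 mm².
L = V/A = 58760.3/2.4053 = 24429.51 mm → 24.43 m.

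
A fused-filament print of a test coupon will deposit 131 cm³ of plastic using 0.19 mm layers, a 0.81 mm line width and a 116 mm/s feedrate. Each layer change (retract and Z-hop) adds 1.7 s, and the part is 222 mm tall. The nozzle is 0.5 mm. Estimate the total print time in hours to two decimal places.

Bead cross-section = 0.19 × 0.81 = 0.1539 mm².
Total extruded path = 131000/0.1539 = 851202.1 mm.
Extrusion time = 851202.1 / 116, so 7337.9 s.
Layers = ⌈222/0.19⌉ = 1169.
Layer-change overhead: 1169 × 1.7 → 1987.3 s.
Altogether 7337.9 + 1987.3 = 9325.2 s, i.e. 2.59 hours.

2.59 hours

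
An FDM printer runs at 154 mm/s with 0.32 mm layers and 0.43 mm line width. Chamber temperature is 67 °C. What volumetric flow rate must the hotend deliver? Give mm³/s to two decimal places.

21.19

Bead cross-section: 0.32 × 0.43 → 0.1376 mm².
Volumetric flow = 154 × 0.1376 = 21.19 mm³/s.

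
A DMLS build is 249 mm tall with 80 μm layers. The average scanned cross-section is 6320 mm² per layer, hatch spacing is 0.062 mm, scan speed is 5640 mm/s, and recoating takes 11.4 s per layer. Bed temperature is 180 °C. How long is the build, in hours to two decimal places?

25.49 hours

Number of layers: 249 / 0.08 → 3113 (rounded up).
Hatch length per layer = 6320 / 0.062 = 101935.5 mm.
Scan time per layer = 101935.5 / 5640, so 18.0737 s.
Per-layer time = 18.0737 + 11.4 = 29.4737 s.
Total: 3113 × 29.4737 s = 91751.6281 s → 25.49 hours.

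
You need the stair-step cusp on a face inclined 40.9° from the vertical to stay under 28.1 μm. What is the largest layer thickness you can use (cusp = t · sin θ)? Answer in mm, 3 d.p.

sin(40.9°) = 0.6547; t_max = 0.0281/0.6547 = 0.043 mm.

0.043 mm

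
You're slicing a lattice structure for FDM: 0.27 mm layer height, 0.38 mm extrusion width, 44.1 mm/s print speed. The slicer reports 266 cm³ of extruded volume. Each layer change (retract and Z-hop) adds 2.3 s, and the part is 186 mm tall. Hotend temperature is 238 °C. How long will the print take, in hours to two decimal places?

Line area: 0.27 × 0.38 → 0.1026 mm².
Toolpath length = 266 cm³ / 0.1026 mm² = 266000 / 0.1026 = 2592592.6 mm.
Print-move time: 2592592.6 / 44.1 → 58788.9 s.
Number of layers: 186 / 0.27 → 689 (rounded up).
Layer-change overhead = 689 × 2.3, so 1584.7 s.
Total = 58788.9 + 1584.7 = 60373.6 s = 16.77 hours.

16.77 hours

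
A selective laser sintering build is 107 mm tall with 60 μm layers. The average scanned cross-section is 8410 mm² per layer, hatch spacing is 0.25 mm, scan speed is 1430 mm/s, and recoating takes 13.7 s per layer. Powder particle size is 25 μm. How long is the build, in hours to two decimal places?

Layers = ⌈107/0.06⌉ = 1784.
Hatch length per layer = 8410 / 0.25, so 33640 mm.
Per-layer scan time = 33640 / 1430 = 23.5245 s.
Time per layer = 23.5245 + 13.7, so 37.2245 s.
Build time = 1784 × 37.2245 = 66408.508 s = 18.45 hours.

18.45 hours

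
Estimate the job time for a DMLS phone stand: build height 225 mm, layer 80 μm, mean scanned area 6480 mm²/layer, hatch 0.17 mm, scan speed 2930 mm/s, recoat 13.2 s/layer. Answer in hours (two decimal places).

20.48 hours

Layer count = ceil(225 / 0.08) = 2813.
Scan path per layer = 6480 / 0.17 = 38117.6 mm.
Laser time per layer: 38117.6 / 2930 → 13.0094 s.
Layer cycle = 13.0094 + 13.2, so 26.2094 s.
Build time = 2813 × 26.2094 = 73727.0422 s = 20.48 hours.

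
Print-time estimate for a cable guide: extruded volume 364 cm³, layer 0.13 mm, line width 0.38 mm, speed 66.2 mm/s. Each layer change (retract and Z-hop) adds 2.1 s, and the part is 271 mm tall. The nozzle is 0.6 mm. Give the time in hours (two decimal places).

32.13 hours

Bead cross-section = 0.13 × 0.38 = 0.0494 mm².
Toolpath length = 364 cm³ / 0.0494 mm² = 364000 / 0.0494 = 7368421.1 mm.
Extrusion time = 7368421.1 / 66.2 = 111305.5 s.
Layers = ⌈271/0.13⌉ = 2085.
Layer-change overhead: 2085 × 2.1 → 4378.5 s.
Altogether 111305.5 + 4378.5 = 115684 s, i.e. 32.13 hours.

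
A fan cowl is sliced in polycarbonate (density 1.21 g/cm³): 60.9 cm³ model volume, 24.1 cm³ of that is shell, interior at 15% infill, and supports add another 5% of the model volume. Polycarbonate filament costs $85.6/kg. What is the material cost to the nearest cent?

$3.38

Volume inside the shell: 60.9 − 24.1 → 36.8 cm³.
Deposited infill: 0.15 × 36.8 → 5.52 cm³.
Support = 0.05 × 60.9, so 3.045 cm³.
Total printed volume: 24.1 + 5.52 + 3.045 → 32.665 cm³.
Mass = 32.665 × 1.21 = 39.52465 g.
Cost = 39.52465 g / 1000 × $85.6/kg = $3.38.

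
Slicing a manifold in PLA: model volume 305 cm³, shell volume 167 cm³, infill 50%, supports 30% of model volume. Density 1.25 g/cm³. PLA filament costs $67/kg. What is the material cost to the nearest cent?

Volume inside the shell = 305 − 167 = 138 cm³.
Infill volume = 0.50 × 138 = 69 cm³.
Support: 0.30 × 305 → 91.5 cm³.
Total extruded = 167 + 69 + 91.5 = 327.5 cm³.
Mass = 327.5 × 1.25, so 409.375 g.
At $67/kg: 409.375/1000 × 67 = $27.43.

$27.43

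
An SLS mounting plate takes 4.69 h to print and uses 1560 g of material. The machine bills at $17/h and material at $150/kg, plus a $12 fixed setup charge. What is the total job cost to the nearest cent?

Time charge: 17 × 4.69 → $79.73.
Material charge: 150 × 1560/1000 → $234.00.
Total = 79.73 + 234.00 + 12 = $325.73.

$325.73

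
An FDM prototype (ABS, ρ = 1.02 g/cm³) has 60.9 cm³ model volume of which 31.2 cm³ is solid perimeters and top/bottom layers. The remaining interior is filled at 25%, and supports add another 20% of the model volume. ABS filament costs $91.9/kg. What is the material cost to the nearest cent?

$4.76

Infill region = 60.9 − 31.2 = 29.7 cm³.
Infill deposited: 0.25 × 29.7 → 7.425 cm³.
Support = 0.20 × 60.9 = 12.18 cm³.
Total extruded = 31.2 + 7.425 + 12.18 = 50.805 cm³.
Mass = 50.805 × 1.02 = 51.8211 g.
Cost = 51.8211 g / 1000 × $91.9/kg = $4.76.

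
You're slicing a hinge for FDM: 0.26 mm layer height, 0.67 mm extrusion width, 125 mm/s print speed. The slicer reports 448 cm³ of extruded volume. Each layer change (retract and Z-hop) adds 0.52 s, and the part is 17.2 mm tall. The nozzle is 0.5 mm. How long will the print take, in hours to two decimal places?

5.72 hours

Extrusion cross-section = 0.26 × 0.67 = 0.1742 mm².
Path length: 448000 mm³ / 0.1742 mm² → 2571756.6 mm.
Print-move time: 2571756.6 / 125 → 20574.1 s.
Layer count = ceil(17.2 / 0.26) = 67.
Layer-change overhead = 67 × 0.52, so 34.84 s.
Altogether 20574.1 + 34.84 = 20608.94 s, i.e. 5.72 hours.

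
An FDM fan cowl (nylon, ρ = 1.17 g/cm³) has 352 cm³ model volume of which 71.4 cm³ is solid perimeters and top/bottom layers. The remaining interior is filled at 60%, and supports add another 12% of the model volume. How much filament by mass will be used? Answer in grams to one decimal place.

Volume inside the shell = 352 − 71.4 = 280.6 cm³.
Deposited infill = 0.60 × 280.6, so 168.36 cm³.
Support: 0.12 × 352 → 42.24 cm³.
Total printed volume = 71.4 + 168.36 + 42.24 = 282 cm³.
Mass = 282 × 1.17, so 329.94 g.

329.9 g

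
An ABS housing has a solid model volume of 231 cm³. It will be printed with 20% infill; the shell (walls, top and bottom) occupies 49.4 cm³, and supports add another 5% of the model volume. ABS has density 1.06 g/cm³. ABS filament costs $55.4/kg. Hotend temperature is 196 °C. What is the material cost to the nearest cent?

Interior volume = 231 − 49.4 = 181.6 cm³.
Deposited infill = 0.20 × 181.6 = 36.32 cm³.
Support: 0.05 × 231 → 11.55 cm³.
Total printed volume = 49.4 + 36.32 + 11.55, so 97.27 cm³.
Mass = 97.27 × 1.06, so 103.1062 g.
At $55.4/kg: 103.1062/1000 × 55.4 = $5.71.

$5.71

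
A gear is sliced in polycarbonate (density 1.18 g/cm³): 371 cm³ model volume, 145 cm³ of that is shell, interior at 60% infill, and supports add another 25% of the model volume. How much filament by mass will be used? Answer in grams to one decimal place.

440.6 g

Interior volume = 371 − 145 = 226 cm³.
Infill deposited = 0.60 × 226 = 135.6 cm³.
Support = 0.25 × 371 = 92.75 cm³.
Total printed volume = 145 + 135.6 + 92.75 = 373.35 cm³.
Mass = 373.35 × 1.18, so 440.553 g.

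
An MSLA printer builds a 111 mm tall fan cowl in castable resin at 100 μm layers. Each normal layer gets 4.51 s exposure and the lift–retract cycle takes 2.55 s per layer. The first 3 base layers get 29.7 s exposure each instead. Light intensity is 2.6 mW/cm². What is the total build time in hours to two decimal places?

2.20 hours

Layers = ⌈111/0.1⌉ = 1110.
Burn-in layers: 3 × (29.7 + 2.55) → 96.75 s.
Normal layers: 1107 × (4.51 + 2.55) → 7815.42 s.
Sum: 96.75 + 7815.42 = 7912.17 s → 2.20 hours.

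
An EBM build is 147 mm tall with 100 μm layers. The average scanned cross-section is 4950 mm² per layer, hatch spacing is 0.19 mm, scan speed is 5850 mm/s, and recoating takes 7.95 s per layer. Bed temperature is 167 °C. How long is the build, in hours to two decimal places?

5.06 hours

Number of layers: 147 / 0.1 → 1470 (rounded up).
Scan path per layer = 4950 / 0.19, so 26052.6 mm.
Beam time per layer = 26052.6 / 5850 = 4.4534 s.
Time per layer: 4.4534 + 7.95 → 12.4034 s.
Build time = 1470 × 12.4034 = 18232.998 s = 5.06 hours.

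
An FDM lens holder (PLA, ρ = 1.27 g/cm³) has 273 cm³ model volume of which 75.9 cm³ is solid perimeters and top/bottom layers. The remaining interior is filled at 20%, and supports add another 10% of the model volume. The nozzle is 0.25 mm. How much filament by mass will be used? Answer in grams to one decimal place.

Interior volume: 273 − 75.9 → 197.1 cm³.
Infill volume = 0.20 × 197.1, so 39.42 cm³.
Support = 0.10 × 273 = 27.3 cm³.
Deposited volume = 75.9 + 39.42 + 27.3 = 142.62 cm³.
Mass: 142.62 × 1.27 → 181.1274 g.

181.1 g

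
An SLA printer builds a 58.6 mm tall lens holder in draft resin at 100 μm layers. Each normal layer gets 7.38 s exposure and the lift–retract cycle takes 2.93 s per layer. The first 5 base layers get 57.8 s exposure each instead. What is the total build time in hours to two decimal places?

Number of layers: 58.6 / 0.1 → 586 (rounded up).
Bottom layers: 5 × (57.8 + 2.93) → 303.65 s.
Regular layers = 581 × (7.38 + 2.93), so 5990.11 s.
Total = 303.65 + 5990.11 = 6293.76 s = 1.75 hours.

1.75 hours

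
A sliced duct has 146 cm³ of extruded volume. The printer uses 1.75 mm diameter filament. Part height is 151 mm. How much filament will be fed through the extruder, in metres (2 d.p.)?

A = π r² = π × 0.875² = 2.4053 mm².
Length = 146 cm³ / 2.4053 mm² = 146000 / 2.4053 = 60699.29 mm = 60.70 m.

60.70 m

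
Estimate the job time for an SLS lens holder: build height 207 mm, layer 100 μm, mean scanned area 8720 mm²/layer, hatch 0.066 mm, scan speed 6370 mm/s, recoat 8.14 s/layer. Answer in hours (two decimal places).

Layer count = ceil(207 / 0.1) = 2070.
Hatch length per layer = 8720 / 0.066, so 132121.2 mm.
Per-layer scan time: 132121.2 / 6370 → 20.7412 s.
Per-layer time = 20.7412 + 8.14, so 28.8812 s.
Total: 2070 × 28.8812 s = 59784.084 s → 16.61 hours.

16.61 hours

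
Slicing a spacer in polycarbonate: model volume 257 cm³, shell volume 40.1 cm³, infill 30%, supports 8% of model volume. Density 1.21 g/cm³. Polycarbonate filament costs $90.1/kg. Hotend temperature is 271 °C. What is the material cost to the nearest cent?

Volume inside the shell = 257 − 40.1 = 216.9 cm³.
Deposited infill = 0.30 × 216.9 = 65.07 cm³.
Support = 0.08 × 257 = 20.56 cm³.
Total printed volume: 40.1 + 65.07 + 20.56 → 125.73 cm³.
Mass = 125.73 × 1.21 = 152.1333 g.
At $90.1/kg: 152.1333/1000 × 90.1 = $13.71.

$13.71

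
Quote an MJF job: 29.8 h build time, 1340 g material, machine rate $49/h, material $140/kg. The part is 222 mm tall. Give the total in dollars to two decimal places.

$1647.80

Time charge: 49 × 29.8 → $1460.20.
Material charge = 140 × 1340/1000, so $187.60.
Total = 1460.20 + 187.60 = $1647.80.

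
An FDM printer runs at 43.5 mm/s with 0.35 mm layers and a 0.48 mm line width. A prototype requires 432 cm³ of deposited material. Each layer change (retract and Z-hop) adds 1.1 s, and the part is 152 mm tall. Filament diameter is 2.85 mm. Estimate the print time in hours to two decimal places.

16.55 hours

Extrusion cross-section = 0.35 × 0.48 = 0.168 mm².
Total extruded path = 432000/0.168 = 2571428.6 mm.
Extrusion time = 2571428.6 / 43.5 = 59113.3 s.
Layers = ⌈152/0.35⌉ = 435.
Layer-change overhead = 435 × 1.1, so 478.5 s.
Total = 59113.3 + 478.5 = 59591.8 s = 16.55 hours.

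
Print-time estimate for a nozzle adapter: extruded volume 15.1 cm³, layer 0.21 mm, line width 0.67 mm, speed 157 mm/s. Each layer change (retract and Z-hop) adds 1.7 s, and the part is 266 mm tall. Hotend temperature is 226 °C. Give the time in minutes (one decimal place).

47.3 minutes

Bead cross-section = 0.21 × 0.67, so 0.1407 mm².
Path length: 15100 mm³ / 0.1407 mm² → 107320.5 mm.
Extrusion time: 107320.5 / 157 → 683.6 s.
Layers = ⌈266/0.21⌉ = 1267.
Layer-change overhead: 1267 × 1.7 → 2153.9 s.
Altogether 683.6 + 2153.9 = 2837.5 s, i.e. 47.3 minutes.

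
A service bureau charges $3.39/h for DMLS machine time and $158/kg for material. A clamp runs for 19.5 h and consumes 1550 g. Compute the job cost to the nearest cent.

Machine cost: 3.39 × 19.5 → $66.105.
Material cost = 158 × 1550/1000 = $244.90.
Job cost: 66.105 + 244.90 = 311.005 ≈ $311.01.

$311.01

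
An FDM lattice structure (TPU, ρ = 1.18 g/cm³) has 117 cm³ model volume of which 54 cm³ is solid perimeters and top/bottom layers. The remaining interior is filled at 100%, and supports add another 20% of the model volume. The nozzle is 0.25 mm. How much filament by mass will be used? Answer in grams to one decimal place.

Interior volume = 117 − 54, so 63 cm³.
Infill deposited = 1.00 × 63 = 63 cm³.
Support = 0.20 × 117, so 23.4 cm³.
Deposited volume = 54 + 63 + 23.4 = 140.4 cm³.
Mass = 140.4 × 1.18, so 165.672 g.

165.7 g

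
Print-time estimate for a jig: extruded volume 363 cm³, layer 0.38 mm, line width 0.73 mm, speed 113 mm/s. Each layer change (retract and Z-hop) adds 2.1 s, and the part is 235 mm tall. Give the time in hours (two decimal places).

Line area = 0.38 × 0.73 = 0.2774 mm².
Path length: 363000 mm³ / 0.2774 mm² → 1308579.7 mm.
Extrusion time = 1308579.7 / 113 = 11580.4 s.
Layers = ⌈235/0.38⌉ = 619.
Z-hop total: 619 × 2.1 → 1299.9 s.
Altogether 11580.4 + 1299.9 = 12880.3 s, i.e. 3.58 hours.

3.58 hours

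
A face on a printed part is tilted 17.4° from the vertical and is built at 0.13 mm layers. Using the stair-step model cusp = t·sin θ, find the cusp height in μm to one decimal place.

38.9 μm

h_c = t·sin θ = 0.13 × 0.2990 = 0.03887 mm (38.9 μm).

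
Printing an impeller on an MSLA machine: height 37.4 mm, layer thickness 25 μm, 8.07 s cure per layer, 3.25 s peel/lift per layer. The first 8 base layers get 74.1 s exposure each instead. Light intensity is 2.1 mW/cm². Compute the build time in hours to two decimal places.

Layers = ⌈37.4/0.025⌉ = 1496.
Burn-in layers = 8 × (74.1 + 3.25) = 618.8 s.
Regular layers: 1488 × (8.07 + 3.25) → 16844.16 s.
Total = 618.8 + 16844.16 = 17462.96 s = 4.85 hours.

4.85 hours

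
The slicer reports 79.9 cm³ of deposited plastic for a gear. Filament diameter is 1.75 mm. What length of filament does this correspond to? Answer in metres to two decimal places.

33.22 m

A = π r² = π × 0.875² = 2.4053 mm².
Length = 79.9 cm³ / 2.4053 mm² = 79900 / 2.4053 = 33218.31 mm = 33.22 m.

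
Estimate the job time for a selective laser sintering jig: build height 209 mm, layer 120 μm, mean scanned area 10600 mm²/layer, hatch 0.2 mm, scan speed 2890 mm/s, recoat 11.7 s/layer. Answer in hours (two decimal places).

Number of layers: 209 / 0.12 → 1742 (rounded up).
Per-layer scan distance = 10600 / 0.2 = 53000 mm.
Per-layer scan time: 53000 / 2890 → 18.3391 s.
Time per layer = 18.3391 + 11.7 = 30.0391 s.
Total: 1742 × 30.0391 s = 52328.1122 s → 14.54 hours.

14.54 hours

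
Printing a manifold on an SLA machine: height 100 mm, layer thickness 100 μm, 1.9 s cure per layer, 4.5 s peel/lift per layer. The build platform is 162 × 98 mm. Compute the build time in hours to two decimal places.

1.78 hours

Layers = ⌈100/0.1⌉ = 1000.
Each layer takes: 1.9 + 4.5 → 6.4 s.
Build time: 1000 × 6.4 s = 6400 s, i.e. 1.78 hours.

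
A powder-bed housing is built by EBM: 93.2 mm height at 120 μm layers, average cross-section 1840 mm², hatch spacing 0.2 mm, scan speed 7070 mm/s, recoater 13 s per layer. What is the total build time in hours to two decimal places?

Layers = ⌈93.2/0.12⌉ = 777.
Per-layer scan distance: 1840 / 0.2 → 9200 mm.
Per-layer scan time: 9200 / 7070 → 1.3013 s.
Per-layer time = 1.3013 + 13, so 14.3013 s.
Total: 777 × 14.3013 s = 11112.1101 s → 3.09 hours.

3.09 hours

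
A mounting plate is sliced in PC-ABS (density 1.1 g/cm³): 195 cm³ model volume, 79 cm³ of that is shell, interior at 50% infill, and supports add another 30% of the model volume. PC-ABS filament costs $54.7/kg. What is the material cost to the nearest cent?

Interior volume = 195 − 79 = 116 cm³.
Infill deposited = 0.50 × 116, so 58 cm³.
Support: 0.30 × 195 → 58.5 cm³.
Deposited volume: 79 + 58 + 58.5 → 195.5 cm³.
Mass = 195.5 × 1.1 = 215.05 g.
At $54.7/kg: 215.05/1000 × 54.7 = $11.76.

$11.76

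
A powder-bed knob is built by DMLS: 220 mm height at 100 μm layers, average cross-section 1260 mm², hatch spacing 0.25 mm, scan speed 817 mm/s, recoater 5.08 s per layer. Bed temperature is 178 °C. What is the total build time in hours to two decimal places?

6.87 hours

Number of layers: 220 / 0.1 → 2200 (rounded up).
Scan path per layer = 1260 / 0.25, so 5040 mm.
Laser time per layer = 5040 / 817, so 6.1689 s.
Time per layer = 6.1689 + 5.08, so 11.2489 s.
Total: 2200 × 11.2489 s = 24747.58 s → 6.87 hours.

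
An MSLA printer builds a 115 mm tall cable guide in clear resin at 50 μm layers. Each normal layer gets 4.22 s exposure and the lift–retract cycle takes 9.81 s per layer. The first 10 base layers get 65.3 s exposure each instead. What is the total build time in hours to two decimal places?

Number of layers: 115 / 0.05 → 2300 (rounded up).
Bottom layers = 10 × (65.3 + 9.81) = 751.1 s.
Normal layers = 2290 × (4.22 + 9.81), so 32128.7 s.
Sum: 751.1 + 32128.7 = 32879.8 s → 9.13 hours.

9.13 hours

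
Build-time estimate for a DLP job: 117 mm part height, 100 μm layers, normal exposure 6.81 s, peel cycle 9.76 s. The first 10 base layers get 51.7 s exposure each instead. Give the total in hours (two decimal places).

Layers = ⌈117/0.1⌉ = 1170.
Base layers = 10 × (51.7 + 9.76) = 614.6 s.
Remaining layers: 1160 × (6.81 + 9.76) → 19221.2 s.
Sum: 614.6 + 19221.2 = 19835.8 s → 5.51 hours.

5.51 hours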